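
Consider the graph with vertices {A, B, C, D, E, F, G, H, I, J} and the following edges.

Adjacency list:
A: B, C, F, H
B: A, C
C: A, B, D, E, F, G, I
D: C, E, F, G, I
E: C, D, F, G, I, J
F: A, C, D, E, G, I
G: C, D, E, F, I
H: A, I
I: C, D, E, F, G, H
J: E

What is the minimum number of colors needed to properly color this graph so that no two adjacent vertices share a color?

6

C, D, E, F, G, I form a clique, so at least 6 colors are needed.
6 colors suffice: color 1 → {C, H, J}; color 2 → {A, I}; color 3 → {B, F}; color 4 → {E}; color 5 → {G}; color 6 → {D}. Every edge joins two different colors.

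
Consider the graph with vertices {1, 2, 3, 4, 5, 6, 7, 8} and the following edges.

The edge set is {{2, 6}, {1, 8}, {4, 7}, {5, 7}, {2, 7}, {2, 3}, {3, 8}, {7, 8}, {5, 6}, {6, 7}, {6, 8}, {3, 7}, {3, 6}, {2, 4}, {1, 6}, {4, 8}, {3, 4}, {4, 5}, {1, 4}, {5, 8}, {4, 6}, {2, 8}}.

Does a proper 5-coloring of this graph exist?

No

2, 3, 4, 6, 7, 8 are pairwise adjacent (a clique of size 6), so at least 6 colors are needed.
So 5 colors are not enough.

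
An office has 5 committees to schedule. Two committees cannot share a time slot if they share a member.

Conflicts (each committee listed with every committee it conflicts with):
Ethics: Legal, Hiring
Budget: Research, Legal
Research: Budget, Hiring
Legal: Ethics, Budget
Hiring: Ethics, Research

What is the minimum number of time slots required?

3

The cycle Ethics-Legal-Budget-Research-Hiring-Ethics has odd length 5, so it cannot be 2-colored; at least 3 time slots are needed.
A valid assignment using 3 time slots: Ethics=3, Budget=1, Research=2, Legal=2, Hiring=1. No two conflicting committees share a time slot.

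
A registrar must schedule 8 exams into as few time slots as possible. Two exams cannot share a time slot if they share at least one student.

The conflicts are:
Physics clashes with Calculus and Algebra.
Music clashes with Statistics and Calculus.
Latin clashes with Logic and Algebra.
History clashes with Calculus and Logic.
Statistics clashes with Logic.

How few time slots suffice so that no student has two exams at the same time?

The cycle History-Logic-Statistics-Music-Calculus-History has odd length 5, so it cannot be 2-colored; at least 3 time slots are needed.
Using 3 time slots: Physics=2, Music=3, Latin=2, History=2, Statistics=2, Calculus=1, Logic=1, Algebra=1. Each listed conflict is separated.

3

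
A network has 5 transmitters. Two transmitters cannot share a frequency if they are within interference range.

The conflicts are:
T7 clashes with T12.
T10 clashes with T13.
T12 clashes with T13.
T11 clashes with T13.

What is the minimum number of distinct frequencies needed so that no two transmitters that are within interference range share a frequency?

T10 and T13 conflict, so at least 2 frequencies are needed.
2 frequencies suffice: frequency 1 → {T7, T13}; frequency 2 → {T10, T12, T11}. Each listed conflict is separated.

2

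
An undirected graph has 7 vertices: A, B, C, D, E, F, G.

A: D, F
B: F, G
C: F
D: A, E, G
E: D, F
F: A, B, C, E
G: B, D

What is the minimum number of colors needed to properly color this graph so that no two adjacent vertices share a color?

3

The cycle F-E-D-G-B-F has odd length 5, so it cannot be 2-colored; at least 3 colors are needed.
3 colors suffice: color 1 → {D, F}; color 2 → {A, B, C, E}; color 3 → {G}. Every edge joins two different colors.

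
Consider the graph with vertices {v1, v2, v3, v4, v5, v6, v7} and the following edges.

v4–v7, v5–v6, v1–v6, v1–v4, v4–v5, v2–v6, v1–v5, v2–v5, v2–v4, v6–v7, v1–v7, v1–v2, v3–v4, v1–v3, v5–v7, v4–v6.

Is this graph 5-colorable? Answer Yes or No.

Yes

The chromatic number is 5. v1, v4, v5, v6, v7 are pairwise adjacent (a clique of size 5), so at least 5 colors are needed.
One proper 5-coloring: v1=2, v2=5, v3=3, v4=1, v5=3, v6=4, v7=5.
That is already a proper 5-coloring.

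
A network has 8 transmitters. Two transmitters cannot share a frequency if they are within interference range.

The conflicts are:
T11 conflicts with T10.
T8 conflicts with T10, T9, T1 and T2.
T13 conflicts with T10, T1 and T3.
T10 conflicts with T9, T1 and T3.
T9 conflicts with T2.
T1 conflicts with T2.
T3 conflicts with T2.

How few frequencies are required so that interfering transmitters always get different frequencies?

T8, T1, T2 all conflict with each other, so at least 3 frequencies are needed.
3 frequencies suffice: frequency 1 → {T10, T2}; frequency 2 → {T11, T8, T13}; frequency 3 → {T9, T1, T3}. Every pair that conflicts lands in different frequencies.

3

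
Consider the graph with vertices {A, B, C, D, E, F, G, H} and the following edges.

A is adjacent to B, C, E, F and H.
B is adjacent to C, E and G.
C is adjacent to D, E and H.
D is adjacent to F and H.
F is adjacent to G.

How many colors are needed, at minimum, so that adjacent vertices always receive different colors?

A, B, C, E are mutually adjacent (a clique of size 4), so at least 4 colors are needed.
One proper 4-coloring: A=2, B=3, C=1, D=2, E=4, F=1, G=2, H=3. No two adjacent vertices share a color.

4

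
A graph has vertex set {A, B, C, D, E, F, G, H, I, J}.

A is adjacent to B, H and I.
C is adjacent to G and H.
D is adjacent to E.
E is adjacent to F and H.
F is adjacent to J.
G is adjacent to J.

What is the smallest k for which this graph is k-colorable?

2

E and F are adjacent, so at least 2 colors are needed.
2 colors suffice: A=1, B=2, C=1, D=2, E=1, F=2, G=2, H=2, I=2, J=1. Each edge has distinct colors on its endpoints.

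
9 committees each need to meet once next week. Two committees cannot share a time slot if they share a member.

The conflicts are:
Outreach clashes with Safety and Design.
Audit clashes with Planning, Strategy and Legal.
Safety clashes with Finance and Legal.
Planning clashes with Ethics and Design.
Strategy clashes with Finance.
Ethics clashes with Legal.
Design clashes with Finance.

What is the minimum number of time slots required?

3

The cycle Strategy-Finance-Safety-Legal-Audit-Strategy has odd length 5, so it cannot be 2-colored; at least 3 time slots are needed.
3 time slots suffice: time slot 1 → {Audit, Safety, Ethics, Design}; time slot 2 → {Outreach, Planning, Finance, Legal}; time slot 3 → {Strategy}. Each listed conflict is separated.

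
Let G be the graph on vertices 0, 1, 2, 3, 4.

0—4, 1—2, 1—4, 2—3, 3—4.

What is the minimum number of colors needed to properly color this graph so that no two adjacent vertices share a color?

2

0 and 4 are adjacent, so at least 2 colors are needed.
2 colors suffice: color a → {2, 4}; color b → {0, 1, 3}. Each edge has distinct colors on its endpoints.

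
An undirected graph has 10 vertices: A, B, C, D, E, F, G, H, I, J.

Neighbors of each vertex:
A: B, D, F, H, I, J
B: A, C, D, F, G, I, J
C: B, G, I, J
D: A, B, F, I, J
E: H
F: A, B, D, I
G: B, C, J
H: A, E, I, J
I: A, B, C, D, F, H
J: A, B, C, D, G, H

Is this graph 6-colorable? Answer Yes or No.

The chromatic number is 5. A, B, D, F, I form a clique, so at least 5 colors are needed.
A valid assignment using 5 colors: A=2, B=1, C=2, D=4, E=2, F=5, G=4, H=1, I=3, J=3.
Since 6 ≥ 5, a proper 6-coloring certainly exists.

Yes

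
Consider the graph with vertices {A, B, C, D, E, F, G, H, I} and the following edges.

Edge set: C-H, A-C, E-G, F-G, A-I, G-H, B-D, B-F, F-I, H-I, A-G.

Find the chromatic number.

2

A and I are adjacent, so at least 2 colors are needed.
2 colors suffice: color 1 → {B, C, G, I}; color 2 → {A, D, E, F, H}. No two adjacent vertices share a color.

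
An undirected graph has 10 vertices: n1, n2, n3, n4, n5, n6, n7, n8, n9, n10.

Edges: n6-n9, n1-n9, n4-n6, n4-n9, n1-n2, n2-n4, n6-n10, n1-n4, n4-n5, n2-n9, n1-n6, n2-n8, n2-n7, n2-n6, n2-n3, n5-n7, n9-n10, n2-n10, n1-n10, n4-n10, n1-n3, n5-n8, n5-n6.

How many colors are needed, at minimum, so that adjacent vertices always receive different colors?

6

n1, n2, n4, n6, n9, n10 form a clique, so at least 6 colors are needed.
One proper 6-coloring: n1=3, n2=1, n3=2, n4=4, n5=1, n6=2, n7=2, n8=2, n9=5, n10=6. Each edge has distinct colors on its endpoints.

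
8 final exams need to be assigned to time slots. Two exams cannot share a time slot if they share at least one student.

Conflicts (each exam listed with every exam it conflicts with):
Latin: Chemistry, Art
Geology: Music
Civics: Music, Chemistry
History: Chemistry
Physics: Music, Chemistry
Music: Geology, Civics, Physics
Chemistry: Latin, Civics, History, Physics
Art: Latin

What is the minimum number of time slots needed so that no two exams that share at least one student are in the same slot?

2

Physics and Chemistry conflict, so at least 2 time slots are needed.
2 time slots suffice: Latin=2, Geology=2, Civics=2, History=2, Physics=2, Music=1, Chemistry=1, Art=1. Each listed conflict is separated.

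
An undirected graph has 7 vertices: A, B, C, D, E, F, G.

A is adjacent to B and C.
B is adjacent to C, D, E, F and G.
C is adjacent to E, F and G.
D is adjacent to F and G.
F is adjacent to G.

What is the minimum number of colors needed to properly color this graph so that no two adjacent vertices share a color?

4

B, D, F, G are pairwise adjacent (a clique of size 4), so at least 4 colors are needed.
4 colors suffice: color red → {B}; color blue → {C, D}; color green → {A, E, G}; color yellow → {F}. No two adjacent vertices share a color.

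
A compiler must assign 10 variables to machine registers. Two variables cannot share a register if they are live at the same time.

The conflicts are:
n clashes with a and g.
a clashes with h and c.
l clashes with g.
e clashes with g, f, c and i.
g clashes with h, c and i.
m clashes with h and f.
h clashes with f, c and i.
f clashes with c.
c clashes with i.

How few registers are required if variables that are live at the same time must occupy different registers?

e, g, c, i all conflict with each other, so at least 4 registers are needed.
4 registers suffice: register 1 → {a, g, f}; register 2 → {n, l, m, c}; register 3 → {e, h}; register 4 → {i}. No two conflicting variables share a register.

4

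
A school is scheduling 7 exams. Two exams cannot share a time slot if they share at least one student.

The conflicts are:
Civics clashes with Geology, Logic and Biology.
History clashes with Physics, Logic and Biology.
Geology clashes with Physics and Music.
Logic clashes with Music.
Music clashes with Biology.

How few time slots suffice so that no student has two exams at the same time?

The cycle Geology-Physics-History-Logic-Music-Geology has odd length 5, so it cannot be 2-colored; at least 3 time slots are needed.
Using 3 time slots: Civics=1, History=1, Geology=2, Physics=3, Logic=2, Music=1, Biology=2. Each listed conflict is separated.

3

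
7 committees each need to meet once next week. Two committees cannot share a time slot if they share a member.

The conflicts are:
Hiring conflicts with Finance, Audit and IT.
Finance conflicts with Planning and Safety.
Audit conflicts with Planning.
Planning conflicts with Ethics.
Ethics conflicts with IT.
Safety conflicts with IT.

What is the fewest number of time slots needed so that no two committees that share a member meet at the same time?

3

The cycle Planning-Finance-Safety-IT-Ethics-Planning has odd length 5, so it cannot be 2-colored; at least 3 time slots are needed.
Using 3 time slots: Hiring=2, Finance=1, Audit=1, Planning=2, Ethics=3, Safety=2, IT=1. Every pair that conflicts lands in different time slots.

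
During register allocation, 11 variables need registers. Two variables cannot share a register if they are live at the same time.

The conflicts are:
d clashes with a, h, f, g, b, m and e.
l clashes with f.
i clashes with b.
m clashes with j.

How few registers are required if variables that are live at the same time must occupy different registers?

2

d and e conflict, so at least 2 registers are needed.
2 registers suffice: register 1 → {d, l, i, j}; register 2 → {a, h, f, g, b, m, e}. Every pair that conflicts lands in different registers.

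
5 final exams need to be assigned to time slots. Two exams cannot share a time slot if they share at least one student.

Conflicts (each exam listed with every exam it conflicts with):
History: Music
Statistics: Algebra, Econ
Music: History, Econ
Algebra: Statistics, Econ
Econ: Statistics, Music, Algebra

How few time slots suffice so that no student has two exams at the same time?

3

Statistics, Algebra, Econ pairwise conflict, so at least 3 time slots are needed.
3 time slots suffice: time slot 1 → {History, Econ}; time slot 2 → {Statistics, Music}; time slot 3 → {Algebra}. No two conflicting exams share a time slot.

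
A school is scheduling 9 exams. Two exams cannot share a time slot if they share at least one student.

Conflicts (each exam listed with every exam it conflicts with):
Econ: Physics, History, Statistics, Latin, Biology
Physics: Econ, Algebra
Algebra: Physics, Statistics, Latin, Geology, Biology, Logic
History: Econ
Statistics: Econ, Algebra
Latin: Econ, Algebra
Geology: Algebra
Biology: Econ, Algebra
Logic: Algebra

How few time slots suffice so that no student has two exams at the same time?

2

Econ and Biology conflict, so at least 2 time slots are needed.
2 time slots suffice: time slot 1 → {Econ, Algebra}; time slot 2 → {Physics, History, Statistics, Latin, Geology, Biology, Logic}. Every pair that conflicts lands in different time slots.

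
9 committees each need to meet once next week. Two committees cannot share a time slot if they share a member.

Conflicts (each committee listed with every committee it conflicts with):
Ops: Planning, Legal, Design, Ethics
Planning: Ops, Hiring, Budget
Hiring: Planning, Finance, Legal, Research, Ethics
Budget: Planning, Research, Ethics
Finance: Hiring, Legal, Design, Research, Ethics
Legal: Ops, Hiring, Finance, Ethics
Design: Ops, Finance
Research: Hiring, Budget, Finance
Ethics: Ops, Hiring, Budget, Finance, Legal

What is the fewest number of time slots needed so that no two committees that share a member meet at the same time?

Hiring, Finance, Legal, Ethics pairwise conflict, so at least 4 time slots are needed.
Using 4 time slots: Ops=2, Planning=1, Hiring=2, Budget=2, Finance=3, Legal=4, Design=1, Research=1, Ethics=1. Every pair that conflicts lands in different time slots.

4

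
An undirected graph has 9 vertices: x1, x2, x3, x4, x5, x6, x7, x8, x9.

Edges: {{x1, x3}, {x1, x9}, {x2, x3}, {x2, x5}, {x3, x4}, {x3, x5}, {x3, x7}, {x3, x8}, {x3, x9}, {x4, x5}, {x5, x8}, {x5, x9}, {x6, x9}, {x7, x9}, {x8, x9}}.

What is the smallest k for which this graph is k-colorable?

4

x3, x5, x8, x9 are mutually adjacent (a clique of size 4), so at least 4 colors are needed.
A valid assignment using 4 colors: x1=3, x2=2, x3=1, x4=2, x5=3, x6=1, x7=3, x8=4, x9=2. Every edge joins two different colors.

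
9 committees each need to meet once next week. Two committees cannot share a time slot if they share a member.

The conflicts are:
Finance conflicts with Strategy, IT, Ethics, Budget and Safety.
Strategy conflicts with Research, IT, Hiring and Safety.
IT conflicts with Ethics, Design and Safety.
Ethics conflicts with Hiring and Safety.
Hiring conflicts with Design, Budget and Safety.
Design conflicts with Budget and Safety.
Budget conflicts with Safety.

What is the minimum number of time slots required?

4

Hiring, Design, Budget, Safety all conflict with each other, so at least 4 time slots are needed.
4 time slots suffice: Finance=2, Strategy=3, Research=1, IT=4, Ethics=3, Hiring=2, Design=3, Budget=4, Safety=1. Every pair that conflicts lands in different time slots.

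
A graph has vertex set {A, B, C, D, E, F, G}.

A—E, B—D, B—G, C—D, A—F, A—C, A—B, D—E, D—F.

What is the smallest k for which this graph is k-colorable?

B and G are adjacent, so at least 2 colors are needed.
A valid assignment using 2 colors: A=1, B=2, C=2, D=1, E=2, F=2, G=1. Every edge joins two different colors.

2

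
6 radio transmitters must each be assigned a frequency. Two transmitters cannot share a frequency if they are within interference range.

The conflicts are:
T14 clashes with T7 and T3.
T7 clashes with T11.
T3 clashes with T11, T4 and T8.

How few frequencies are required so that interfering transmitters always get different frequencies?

T3 and T4 conflict, so at least 2 frequencies are needed.
Using 2 frequencies: T14=2, T7=1, T3=1, T11=2, T4=2, T8=2. No two conflicting transmitters share a frequency.

2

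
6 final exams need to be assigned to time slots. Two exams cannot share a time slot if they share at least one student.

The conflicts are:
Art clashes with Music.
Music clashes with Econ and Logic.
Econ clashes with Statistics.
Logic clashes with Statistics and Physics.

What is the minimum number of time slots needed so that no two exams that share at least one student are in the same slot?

Music and Econ conflict, so at least 2 time slots are needed.
2 time slots suffice: time slot 1 → {Music, Statistics, Physics}; time slot 2 → {Art, Econ, Logic}. Each listed conflict is separated.

2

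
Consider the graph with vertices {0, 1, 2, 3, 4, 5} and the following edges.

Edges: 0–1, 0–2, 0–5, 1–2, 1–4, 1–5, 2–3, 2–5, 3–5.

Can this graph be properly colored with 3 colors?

No

0, 1, 2, 5 are mutually adjacent (a clique of size 4), so at least 4 colors are needed.
So 3 colors are not enough.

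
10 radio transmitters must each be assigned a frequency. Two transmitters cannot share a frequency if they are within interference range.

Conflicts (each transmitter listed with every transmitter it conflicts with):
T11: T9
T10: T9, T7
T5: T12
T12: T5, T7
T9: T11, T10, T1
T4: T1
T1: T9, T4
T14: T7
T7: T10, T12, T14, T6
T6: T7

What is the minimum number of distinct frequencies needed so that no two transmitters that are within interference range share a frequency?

2

T4 and T1 conflict, so at least 2 frequencies are needed.
2 frequencies suffice: frequency 1 → {T5, T9, T4, T7}; frequency 2 → {T11, T10, T12, T1, T14, T6}. No two conflicting transmitters share a frequency.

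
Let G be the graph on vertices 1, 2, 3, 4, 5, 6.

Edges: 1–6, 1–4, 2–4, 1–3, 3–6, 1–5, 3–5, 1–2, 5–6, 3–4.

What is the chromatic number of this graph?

1, 3, 5, 6 form a clique, so at least 4 colors are needed.
4 colors suffice: color a → {1}; color b → {2, 3}; color c → {4, 6}; color d → {5}. Every edge joins two different colors.

4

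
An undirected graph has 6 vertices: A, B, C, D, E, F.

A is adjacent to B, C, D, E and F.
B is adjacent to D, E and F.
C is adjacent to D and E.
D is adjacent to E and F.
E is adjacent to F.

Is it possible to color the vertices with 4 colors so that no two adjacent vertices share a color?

A, B, D, E, F are mutually adjacent (a clique of size 5), so at least 5 colors are needed.
So 4 colors are not enough.

No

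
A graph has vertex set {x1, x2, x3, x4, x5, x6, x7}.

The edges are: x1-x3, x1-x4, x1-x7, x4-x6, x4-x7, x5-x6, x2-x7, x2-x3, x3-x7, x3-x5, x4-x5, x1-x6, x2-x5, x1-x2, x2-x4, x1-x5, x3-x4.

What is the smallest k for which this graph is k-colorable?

x1, x2, x3, x4, x5 are pairwise adjacent (a clique of size 5), so at least 5 colors are needed.
5 colors suffice: x1=red, x2=purple, x3=green, x4=blue, x5=yellow, x6=green, x7=yellow. No two adjacent vertices share a color.

5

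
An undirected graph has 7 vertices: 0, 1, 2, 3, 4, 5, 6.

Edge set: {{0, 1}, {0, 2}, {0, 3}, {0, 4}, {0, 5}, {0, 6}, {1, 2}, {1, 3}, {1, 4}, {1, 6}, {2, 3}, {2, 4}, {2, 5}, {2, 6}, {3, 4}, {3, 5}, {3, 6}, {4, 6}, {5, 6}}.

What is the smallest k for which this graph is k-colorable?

6

0, 1, 2, 3, 4, 6 are mutually adjacent (a clique of size 6), so at least 6 colors are needed.
A valid assignment using 6 colors: 0=yellow, 1=purple, 2=blue, 3=red, 4=orange, 5=purple, 6=green. Every edge joins two different colors.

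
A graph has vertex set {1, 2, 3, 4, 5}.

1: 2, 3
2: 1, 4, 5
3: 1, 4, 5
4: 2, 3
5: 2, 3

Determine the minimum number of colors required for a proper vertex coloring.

2

2 and 5 are adjacent, so at least 2 colors are needed.
2 colors suffice: color a → {2, 3}; color b → {1, 4, 5}. Every edge joins two different colors.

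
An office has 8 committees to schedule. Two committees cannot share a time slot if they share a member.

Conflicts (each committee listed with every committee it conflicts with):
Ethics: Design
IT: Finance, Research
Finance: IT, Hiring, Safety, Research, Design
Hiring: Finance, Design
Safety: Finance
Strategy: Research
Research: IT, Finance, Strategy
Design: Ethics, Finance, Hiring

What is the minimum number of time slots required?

3

IT, Finance, Research are mutually in conflict, so at least 3 time slots are needed.
3 time slots suffice: Ethics=1, IT=3, Finance=1, Hiring=3, Safety=2, Strategy=1, Research=2, Design=2. Each listed conflict is separated.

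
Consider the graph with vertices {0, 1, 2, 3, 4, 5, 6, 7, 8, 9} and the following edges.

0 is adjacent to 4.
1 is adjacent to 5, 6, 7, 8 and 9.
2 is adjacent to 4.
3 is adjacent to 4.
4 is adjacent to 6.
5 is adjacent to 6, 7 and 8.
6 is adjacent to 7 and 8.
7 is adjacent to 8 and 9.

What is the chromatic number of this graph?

1, 5, 6, 7, 8 form a clique, so at least 5 colors are needed.
5 colors suffice: color red → {4, 7}; color blue → {0, 2, 3, 6, 9}; color green → {1}; color yellow → {5}; color purple → {8}. Each edge has distinct colors on its endpoints.

5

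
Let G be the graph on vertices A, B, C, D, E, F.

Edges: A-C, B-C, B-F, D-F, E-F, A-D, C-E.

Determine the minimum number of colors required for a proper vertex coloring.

3

The cycle B-F-D-A-C-B has odd length 5, so it cannot be 2-colored; at least 3 colors are needed.
One proper 3-coloring: A=3, B=2, C=1, D=2, E=2, F=1. Each edge has distinct colors on its endpoints.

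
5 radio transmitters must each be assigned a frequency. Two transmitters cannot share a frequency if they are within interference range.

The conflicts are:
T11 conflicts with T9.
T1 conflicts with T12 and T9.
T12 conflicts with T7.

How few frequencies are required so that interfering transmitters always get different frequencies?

2

T1 and T9 conflict, so at least 2 frequencies are needed.
2 frequencies suffice: frequency 1 → {T12, T9}; frequency 2 → {T11, T1, T7}. Every pair that conflicts lands in different frequencies.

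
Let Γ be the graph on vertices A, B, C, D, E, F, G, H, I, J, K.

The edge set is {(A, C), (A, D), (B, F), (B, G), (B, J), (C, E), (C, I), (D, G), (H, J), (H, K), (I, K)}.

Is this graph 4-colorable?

The chromatic number is 3. The cycle J-H-K-I-C-A-D-G-B-J has odd length 9, so it cannot be 2-colored; at least 3 colors are needed.
3 colors suffice: color 1 → {B, C, D, K}; color 2 → {A, E, F, G, I, J}; color 3 → {H}.
Since 4 ≥ 3, a proper 4-coloring certainly exists.

Yes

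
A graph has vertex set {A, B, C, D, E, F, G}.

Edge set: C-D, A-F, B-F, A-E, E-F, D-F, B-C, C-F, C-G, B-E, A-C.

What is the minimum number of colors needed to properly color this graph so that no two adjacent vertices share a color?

B, C, F form a triangle, so at least 3 colors are needed.
One proper 3-coloring: A=3, B=3, C=1, D=3, E=1, F=2, G=2. Each edge has distinct colors on its endpoints.

3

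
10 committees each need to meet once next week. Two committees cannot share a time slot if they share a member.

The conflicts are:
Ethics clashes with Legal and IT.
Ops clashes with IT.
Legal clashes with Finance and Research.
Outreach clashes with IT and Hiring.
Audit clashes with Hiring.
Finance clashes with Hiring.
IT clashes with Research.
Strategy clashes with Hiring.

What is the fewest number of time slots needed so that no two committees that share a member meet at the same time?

Ethics and IT conflict, so at least 2 time slots are needed.
A valid assignment using 2 time slots: Ethics=2, Ops=2, Legal=1, Outreach=2, Audit=2, Finance=2, IT=1, Strategy=2, Hiring=1, Research=2. Every pair that conflicts lands in different time slots.

2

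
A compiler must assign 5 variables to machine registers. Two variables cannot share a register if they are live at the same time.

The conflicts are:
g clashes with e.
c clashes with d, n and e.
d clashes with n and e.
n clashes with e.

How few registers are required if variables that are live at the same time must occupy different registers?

c, d, n, e are mutually in conflict, so at least 4 registers are needed.
4 registers suffice: register 1 → {e}; register 2 → {g, d}; register 3 → {n}; register 4 → {c}. No two conflicting variables share a register.

4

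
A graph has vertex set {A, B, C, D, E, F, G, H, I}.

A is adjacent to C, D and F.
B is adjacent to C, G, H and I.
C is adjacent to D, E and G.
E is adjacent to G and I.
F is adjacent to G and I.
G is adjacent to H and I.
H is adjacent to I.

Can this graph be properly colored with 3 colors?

B, G, H, I are pairwise adjacent (a clique of size 4), so at least 4 colors are needed.
So 3 colors are not enough.

No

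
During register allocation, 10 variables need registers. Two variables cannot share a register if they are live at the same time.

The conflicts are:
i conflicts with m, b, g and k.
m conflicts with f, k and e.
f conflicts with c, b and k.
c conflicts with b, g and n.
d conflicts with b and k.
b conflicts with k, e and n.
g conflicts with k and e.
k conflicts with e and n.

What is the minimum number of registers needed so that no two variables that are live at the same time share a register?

3

m, f, k are mutually in conflict, so at least 3 registers are needed.
3 registers suffice: i=3, m=2, f=3, c=1, d=3, b=2, g=2, k=1, e=3, n=3. Every pair that conflicts lands in different registers.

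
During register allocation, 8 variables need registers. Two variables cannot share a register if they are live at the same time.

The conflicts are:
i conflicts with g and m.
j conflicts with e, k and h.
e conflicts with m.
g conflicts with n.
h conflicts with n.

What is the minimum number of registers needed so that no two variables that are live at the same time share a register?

The cycle i-m-e-j-h-n-g-i has odd length 7, so it cannot be 2-colored; at least 3 registers are needed.
3 registers suffice: register 1 → {i, j, n}; register 2 → {e, g, k, h}; register 3 → {m}. Every pair that conflicts lands in different registers.

3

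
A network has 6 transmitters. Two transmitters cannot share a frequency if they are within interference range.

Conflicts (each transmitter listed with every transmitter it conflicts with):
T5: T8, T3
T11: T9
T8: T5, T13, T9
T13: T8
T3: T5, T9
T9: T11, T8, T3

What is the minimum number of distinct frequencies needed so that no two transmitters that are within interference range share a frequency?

T3 and T9 conflict, so at least 2 frequencies are needed.
A valid assignment using 2 frequencies: T5=1, T11=2, T8=2, T13=1, T3=2, T9=1. Each listed conflict is separated.

2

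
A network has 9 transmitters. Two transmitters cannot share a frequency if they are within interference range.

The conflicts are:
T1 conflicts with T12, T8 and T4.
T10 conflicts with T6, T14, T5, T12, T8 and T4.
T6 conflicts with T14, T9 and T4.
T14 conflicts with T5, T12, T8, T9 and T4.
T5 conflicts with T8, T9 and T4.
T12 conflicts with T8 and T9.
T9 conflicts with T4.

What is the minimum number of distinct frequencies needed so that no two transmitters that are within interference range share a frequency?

4

T10, T14, T5, T4 are mutually in conflict, so at least 4 frequencies are needed.
Using 4 frequencies: T1=1, T10=3, T6=4, T14=1, T5=4, T12=4, T8=2, T9=3, T4=2. Every pair that conflicts lands in different frequencies.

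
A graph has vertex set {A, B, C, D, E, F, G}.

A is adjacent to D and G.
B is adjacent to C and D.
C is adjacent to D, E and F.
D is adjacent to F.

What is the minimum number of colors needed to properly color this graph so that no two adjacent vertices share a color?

3

B, C, D are pairwise adjacent, so at least 3 colors are needed.
3 colors suffice: A=red, B=green, C=red, D=blue, E=blue, F=green, G=blue. Every edge joins two different colors.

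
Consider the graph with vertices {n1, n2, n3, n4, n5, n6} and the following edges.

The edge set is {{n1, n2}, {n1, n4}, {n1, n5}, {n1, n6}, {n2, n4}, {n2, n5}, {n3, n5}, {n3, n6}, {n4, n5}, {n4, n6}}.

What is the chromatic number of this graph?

4

n1, n2, n4, n5 are pairwise adjacent (a clique of size 4), so at least 4 colors are needed.
4 colors suffice: color red → {n5, n6}; color blue → {n3, n4}; color green → {n1}; color yellow → {n2}. No two adjacent vertices share a color.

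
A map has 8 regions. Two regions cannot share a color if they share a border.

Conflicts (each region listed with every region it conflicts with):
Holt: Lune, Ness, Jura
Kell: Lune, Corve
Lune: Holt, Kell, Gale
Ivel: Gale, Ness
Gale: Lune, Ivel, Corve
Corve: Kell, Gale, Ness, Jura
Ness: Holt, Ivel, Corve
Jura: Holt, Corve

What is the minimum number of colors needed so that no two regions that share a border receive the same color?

3

The cycle Kell-Corve-Ness-Holt-Lune-Kell has odd length 5, so it cannot be 2-colored; at least 3 colors are needed.
A valid assignment using 3 colors: Holt=3, Kell=2, Lune=1, Ivel=1, Gale=2, Corve=1, Ness=2, Jura=2. Every pair that conflicts lands in different colors.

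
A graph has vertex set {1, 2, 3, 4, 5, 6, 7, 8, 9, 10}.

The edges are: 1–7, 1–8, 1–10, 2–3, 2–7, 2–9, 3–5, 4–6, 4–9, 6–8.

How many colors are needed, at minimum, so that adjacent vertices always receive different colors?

The cycle 1-7-2-9-4-6-8-1 has odd length 7, so it cannot be 2-colored; at least 3 colors are needed.
3 colors suffice: color a → {1, 2, 4, 5}; color b → {3, 7, 8, 9, 10}; color c → {6}. Every edge joins two different colors.

3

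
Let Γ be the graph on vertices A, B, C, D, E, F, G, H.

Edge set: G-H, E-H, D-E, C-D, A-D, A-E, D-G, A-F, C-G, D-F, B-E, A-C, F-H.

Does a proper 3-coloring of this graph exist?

The chromatic number is 3. A, D, F form a triangle, so at least 3 colors are needed.
3 colors suffice: color 1 → {B, D, H}; color 2 → {A, G}; color 3 → {C, E, F}.
That is already a proper 3-coloring.

Yes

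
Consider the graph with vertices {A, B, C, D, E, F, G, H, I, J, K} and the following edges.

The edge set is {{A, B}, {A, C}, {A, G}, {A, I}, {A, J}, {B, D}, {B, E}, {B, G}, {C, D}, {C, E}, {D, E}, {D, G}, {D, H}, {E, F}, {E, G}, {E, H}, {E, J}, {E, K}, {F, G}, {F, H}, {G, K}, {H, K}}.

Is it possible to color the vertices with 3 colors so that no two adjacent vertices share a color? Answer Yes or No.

B, D, E, G are pairwise adjacent (a clique of size 4), so at least 4 colors are needed.
So 3 colors are not enough.

No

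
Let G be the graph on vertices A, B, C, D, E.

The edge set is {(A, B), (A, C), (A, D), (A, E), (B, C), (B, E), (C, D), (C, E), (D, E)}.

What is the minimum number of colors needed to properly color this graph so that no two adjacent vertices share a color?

4

A, B, C, E are mutually adjacent (a clique of size 4), so at least 4 colors are needed.
4 colors suffice: A=2, B=4, C=1, D=4, E=3. Every edge joins two different colors.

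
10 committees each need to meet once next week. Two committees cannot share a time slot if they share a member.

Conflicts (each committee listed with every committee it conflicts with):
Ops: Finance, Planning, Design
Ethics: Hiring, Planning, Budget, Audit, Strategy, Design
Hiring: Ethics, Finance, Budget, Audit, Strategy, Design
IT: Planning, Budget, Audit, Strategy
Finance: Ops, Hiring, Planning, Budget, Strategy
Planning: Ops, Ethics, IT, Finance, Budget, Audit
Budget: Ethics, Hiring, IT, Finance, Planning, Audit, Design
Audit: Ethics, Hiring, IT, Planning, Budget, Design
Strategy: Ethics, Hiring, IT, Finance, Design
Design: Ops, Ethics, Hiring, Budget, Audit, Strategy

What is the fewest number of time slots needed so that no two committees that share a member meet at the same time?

Ethics, Hiring, Budget, Audit, Design pairwise conflict, so at least 5 time slots are needed.
5 time slots suffice: time slot 1 → {Ops, Budget, Strategy}; time slot 2 → {Hiring, Planning}; time slot 3 → {Ethics, IT, Finance}; time slot 4 → {Design}; time slot 5 → {Audit}. No two conflicting committees share a time slot.

5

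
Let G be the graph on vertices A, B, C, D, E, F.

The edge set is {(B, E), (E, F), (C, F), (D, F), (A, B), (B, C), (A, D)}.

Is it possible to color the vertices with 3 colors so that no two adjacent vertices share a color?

The chromatic number is 3. The cycle F-D-A-B-C-F has odd length 5, so it cannot be 2-colored; at least 3 colors are needed.
One proper 3-coloring: A=blue, B=red, C=blue, D=green, E=blue, F=red.
That is already a proper 3-coloring.

Yes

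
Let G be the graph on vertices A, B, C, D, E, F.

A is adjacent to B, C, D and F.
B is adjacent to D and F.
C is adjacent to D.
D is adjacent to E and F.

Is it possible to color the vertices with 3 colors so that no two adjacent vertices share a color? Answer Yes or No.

No

A, B, D, F are mutually adjacent (a clique of size 4), so at least 4 colors are needed.
So 3 colors are not enough.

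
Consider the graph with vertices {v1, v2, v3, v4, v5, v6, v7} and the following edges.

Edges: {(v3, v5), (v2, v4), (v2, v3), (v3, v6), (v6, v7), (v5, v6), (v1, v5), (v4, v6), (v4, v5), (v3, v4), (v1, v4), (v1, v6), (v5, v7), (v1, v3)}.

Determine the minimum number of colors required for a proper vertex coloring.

v1, v3, v4, v5, v6 form a clique, so at least 5 colors are needed.
5 colors suffice: color 1 → {v2, v5}; color 2 → {v3, v7}; color 3 → {v6}; color 4 → {v4}; color 5 → {v1}. Each edge has distinct colors on its endpoints.

5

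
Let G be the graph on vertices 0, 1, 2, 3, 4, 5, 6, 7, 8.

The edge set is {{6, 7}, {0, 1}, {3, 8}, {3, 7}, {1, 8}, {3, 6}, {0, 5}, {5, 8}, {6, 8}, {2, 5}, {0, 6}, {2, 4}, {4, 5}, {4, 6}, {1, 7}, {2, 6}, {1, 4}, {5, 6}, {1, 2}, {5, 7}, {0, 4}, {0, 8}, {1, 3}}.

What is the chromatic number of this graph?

4

0, 4, 5, 6 are mutually adjacent (a clique of size 4), so at least 4 colors are needed.
One proper 4-coloring: 0=yellow, 1=red, 2=yellow, 3=blue, 4=green, 5=blue, 6=red, 7=green, 8=green. No two adjacent vertices share a color.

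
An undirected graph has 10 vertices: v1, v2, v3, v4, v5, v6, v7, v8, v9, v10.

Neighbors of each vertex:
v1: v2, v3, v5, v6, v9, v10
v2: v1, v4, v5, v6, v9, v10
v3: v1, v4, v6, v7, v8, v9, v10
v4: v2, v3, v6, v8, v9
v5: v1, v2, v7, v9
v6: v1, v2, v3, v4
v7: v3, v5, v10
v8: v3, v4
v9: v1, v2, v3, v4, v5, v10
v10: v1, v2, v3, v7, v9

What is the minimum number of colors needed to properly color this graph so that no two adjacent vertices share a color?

v1, v3, v9, v10 are pairwise adjacent (a clique of size 4), so at least 4 colors are needed.
One proper 4-coloring: v1=2, v2=1, v3=1, v4=2, v5=4, v6=3, v7=2, v8=3, v9=3, v10=4. No two adjacent vertices share a color.

4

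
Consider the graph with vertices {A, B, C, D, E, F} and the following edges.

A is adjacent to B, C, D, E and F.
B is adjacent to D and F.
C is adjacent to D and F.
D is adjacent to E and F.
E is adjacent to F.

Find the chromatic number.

4

A, B, D, F are pairwise adjacent (a clique of size 4), so at least 4 colors are needed.
4 colors suffice: color 1 → {A}; color 2 → {D}; color 3 → {F}; color 4 → {B, C, E}. No two adjacent vertices share a color.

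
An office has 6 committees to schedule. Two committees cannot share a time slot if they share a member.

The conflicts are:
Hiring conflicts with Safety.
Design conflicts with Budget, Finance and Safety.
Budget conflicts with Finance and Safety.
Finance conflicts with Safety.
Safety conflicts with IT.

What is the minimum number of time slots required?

Design, Budget, Finance, Safety are mutually in conflict, so at least 4 time slots are needed.
4 time slots suffice: time slot 1 → {Safety}; time slot 2 → {Hiring, Finance, IT}; time slot 3 → {Budget}; time slot 4 → {Design}. Each listed conflict is separated.

4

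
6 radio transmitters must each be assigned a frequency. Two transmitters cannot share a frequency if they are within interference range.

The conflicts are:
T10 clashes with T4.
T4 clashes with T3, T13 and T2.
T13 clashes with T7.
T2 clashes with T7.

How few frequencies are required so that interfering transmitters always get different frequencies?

2

T4 and T3 conflict, so at least 2 frequencies are needed.
2 frequencies suffice: frequency 1 → {T4, T7}; frequency 2 → {T10, T3, T13, T2}. No two conflicting transmitters share a frequency.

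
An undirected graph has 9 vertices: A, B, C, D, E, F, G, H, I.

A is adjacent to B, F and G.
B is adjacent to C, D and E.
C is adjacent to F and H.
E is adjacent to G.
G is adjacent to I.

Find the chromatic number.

2

B and C are adjacent, so at least 2 colors are needed.
2 colors suffice: color red → {B, F, G, H}; color blue → {A, C, D, E, I}. No two adjacent vertices share a color.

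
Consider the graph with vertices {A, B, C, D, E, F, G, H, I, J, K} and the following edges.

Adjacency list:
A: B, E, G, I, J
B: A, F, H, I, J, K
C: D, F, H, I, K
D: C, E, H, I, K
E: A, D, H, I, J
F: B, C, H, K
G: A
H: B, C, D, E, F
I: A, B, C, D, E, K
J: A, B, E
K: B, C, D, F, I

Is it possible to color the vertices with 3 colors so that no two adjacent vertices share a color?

No

C, D, I, K are pairwise adjacent (a clique of size 4), so at least 4 colors are needed.
So 3 colors are not enough.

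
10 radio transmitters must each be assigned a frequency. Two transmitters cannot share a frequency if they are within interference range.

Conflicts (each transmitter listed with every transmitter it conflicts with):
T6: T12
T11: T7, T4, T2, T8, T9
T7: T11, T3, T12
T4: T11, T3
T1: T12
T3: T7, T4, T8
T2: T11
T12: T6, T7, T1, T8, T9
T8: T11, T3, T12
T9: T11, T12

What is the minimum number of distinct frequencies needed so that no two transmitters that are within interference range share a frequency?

2

T4 and T3 conflict, so at least 2 frequencies are needed.
2 frequencies suffice: frequency 1 → {T11, T3, T12}; frequency 2 → {T6, T7, T4, T1, T2, T8, T9}. Each listed conflict is separated.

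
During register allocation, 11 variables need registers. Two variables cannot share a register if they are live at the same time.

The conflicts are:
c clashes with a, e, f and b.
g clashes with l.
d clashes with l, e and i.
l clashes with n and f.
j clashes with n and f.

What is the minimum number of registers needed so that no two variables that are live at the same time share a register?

3

The cycle e-c-f-l-d-e has odd length 5, so it cannot be 2-colored; at least 3 registers are needed.
Using 3 registers: c=1, g=2, a=2, d=2, l=1, e=3, j=1, n=2, f=2, i=1, b=2. Each listed conflict is separated.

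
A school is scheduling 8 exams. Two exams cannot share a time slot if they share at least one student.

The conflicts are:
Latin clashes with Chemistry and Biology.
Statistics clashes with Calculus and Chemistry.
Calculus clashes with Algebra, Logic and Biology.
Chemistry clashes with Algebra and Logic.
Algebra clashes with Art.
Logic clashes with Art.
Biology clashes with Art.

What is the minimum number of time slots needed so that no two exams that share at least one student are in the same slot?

3

The cycle Chemistry-Algebra-Calculus-Biology-Latin-Chemistry has odd length 5, so it cannot be 2-colored; at least 3 time slots are needed.
3 time slots suffice: time slot 1 → {Calculus, Chemistry, Art}; time slot 2 → {Statistics, Algebra, Logic, Biology}; time slot 3 → {Latin}. Each listed conflict is separated.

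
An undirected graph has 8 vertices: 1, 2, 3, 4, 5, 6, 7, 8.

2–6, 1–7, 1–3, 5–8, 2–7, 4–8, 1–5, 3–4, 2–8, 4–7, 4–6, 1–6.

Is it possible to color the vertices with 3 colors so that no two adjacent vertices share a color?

The chromatic number is 3. The cycle 5-1-6-4-8-5 has odd length 5, so it cannot be 2-colored; at least 3 colors are needed.
3 colors suffice: 1=red, 2=red, 3=blue, 4=red, 5=green, 6=blue, 7=blue, 8=blue.
That is already a proper 3-coloring.

Yes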